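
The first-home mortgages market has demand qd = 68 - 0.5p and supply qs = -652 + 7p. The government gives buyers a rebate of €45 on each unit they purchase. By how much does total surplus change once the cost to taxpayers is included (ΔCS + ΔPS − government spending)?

Net change in total surplus = -€472.5

Pre-subsidy: 68 - 0.5p = -652 + 7p gives p* = 96, q* = 20.
With the rebate, buyers effectively pay pb = ps − 45, where ps is the price sellers receive.
Demand in terms of ps becomes qd = 68 − 0.5(ps − 45) = 90.5 - 0.5ps. Setting this equal to supply: 90.5 - 0.5ps = -652 + 7ps, so ps = 99.
Buyers pay pb = 99 − 45 = 54; q' = -652 + 7·99 = 41.
ΔCS = ½(20 + 41)(96 − 54) = 1281; ΔPS = ½(20 + 41)(99 − 96) = 91.5.
Government spending = 45 × 41 = 1845.
Net change = 1281 + 91.5 − 1845 = -472.5. The loss equals the DWL triangle ½·45·21.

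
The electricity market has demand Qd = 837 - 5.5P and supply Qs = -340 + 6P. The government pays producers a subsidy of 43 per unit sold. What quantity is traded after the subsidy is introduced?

Pre-subsidy: 837 - 5.5P = -340 + 6P gives P* = 2354/23, Q* = 6304/23.
With the subsidy, sellers receive Ps = Pb + 43 for each unit, where Pb is the price buyers pay.
Supply in terms of Pb becomes Qs = -340 + 6(Pb + 43) = -82 + 6Pb. Setting this equal to demand: 837 - 5.5Pb = -82 + 6Pb, so Pb = 1838/23.
Sellers receive Ps = 1838/23 + 43 = 2827/23; Q' = 837 − 5.5·(1838/23) = 9142/23.

Q' = 9142/23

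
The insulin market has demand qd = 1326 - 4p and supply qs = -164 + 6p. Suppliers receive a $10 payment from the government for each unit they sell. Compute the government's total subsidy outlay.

Government cost = $7540

Pre-subsidy: 1326 - 4p = -164 + 6p gives p* = 149, q* = 730.
With the subsidy, sellers receive ps = pb + 10 for each unit, where pb is the price buyers pay.
Supply in terms of pb becomes qs = -164 + 6(pb + 10) = -104 + 6pb. Setting this equal to demand: 1326 - 4pb = -104 + 6pb, so pb = 143.
Sellers receive ps = 143 + 10 = 153; q' = 1326 − 4·143 = 754.
Government outlay = subsidy × quantity = 10 × 754 = 7540.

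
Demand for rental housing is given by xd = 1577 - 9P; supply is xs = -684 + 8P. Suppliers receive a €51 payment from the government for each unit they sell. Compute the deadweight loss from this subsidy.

Deadweight loss = €5508

Pre-subsidy: 1577 - 9P = -684 + 8P gives P* = 133, x* = 380.
With the subsidy, sellers receive Ps = Pb + 51 for each unit, where Pb is the price buyers pay.
Supply in terms of Pb becomes xs = -684 + 8(Pb + 51) = -276 + 8Pb. Setting this equal to demand: 1577 - 9Pb = -276 + 8Pb, so Pb = 109.
Sellers receive Ps = 109 + 51 = 160; x' = 1577 − 9·109 = 596.
The subsidy expands output by 596 − 380 = 216 past the efficient level; on those units the gap between marginal cost and willingness to pay runs from 0 up to 51.
DWL = ½ × 51 × 216 = 5508.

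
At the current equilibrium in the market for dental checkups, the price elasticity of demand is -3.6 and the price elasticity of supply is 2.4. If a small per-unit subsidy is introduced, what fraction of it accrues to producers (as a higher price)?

Producer share = 0.6

For a small subsidy around the equilibrium, the benefit split depends on the relative slopes, which at a point are proportional to the elasticities.
Buyer share = εs/(εs + |εd|) = 2.4/(2.4 + 3.6) = 0.4; seller share = |εd|/(εs + |εd|) = 0.6.
So producers capture 0.6 of the subsidy.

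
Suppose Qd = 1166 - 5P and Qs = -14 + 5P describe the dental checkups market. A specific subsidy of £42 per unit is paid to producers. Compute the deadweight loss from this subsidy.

Deadweight loss = £2205

Pre-subsidy: 1166 - 5P = -14 + 5P gives P* = 118, Q* = 576.
With the subsidy, sellers receive Ps = Pb + 42 for each unit, where Pb is the price buyers pay.
Supply in terms of Pb becomes Qs = -14 + 5(Pb + 42) = 196 + 5Pb. Setting this equal to demand: 1166 - 5Pb = 196 + 5Pb, so Pb = 97.
Sellers receive Ps = 97 + 42 = 139; Q' = 1166 − 5·97 = 681.
The subsidy expands output by 681 − 576 = 105 past the efficient level; on those units the gap between marginal cost and willingness to pay runs from 0 up to 42.
DWL = ½ × 42 × 105 = 2205.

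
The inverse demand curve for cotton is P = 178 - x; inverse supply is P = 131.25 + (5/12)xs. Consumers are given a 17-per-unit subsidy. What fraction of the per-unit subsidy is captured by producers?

Pre-subsidy: 178 - x = 131.25 + (5/12)x gives x* = 33 and P* = 145.
With the rebate, buyers effectively pay Pb = Ps − 17, where Ps is the price sellers receive.
On the curves, Pb = 178 - x and Ps = 131.25 + (5/12)x; the wedge Ps − Pb = 17 gives 131.25 + (5/12)x − (178 - x) = 17, so x' = 45.
Then Pb = 178 − 1·45 = 133 and Ps = 131.25 + (5/12)·45 = 150.
Buyers' price falls by P* − Pb = 145 − 133 = 12; sellers' price rises by Ps − P* = 150 − 145 = 5.
So producers capture 5/17 = 5/17 of each unit of subsidy.

Producer share = 5/17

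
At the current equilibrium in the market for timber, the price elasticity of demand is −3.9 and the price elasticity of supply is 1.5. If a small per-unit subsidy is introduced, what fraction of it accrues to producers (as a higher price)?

Producer share = 13/18

For a small subsidy around the equilibrium, the benefit split depends on the relative slopes, which at a point are proportional to the elasticities.
Buyer share = εs/(εs + |εd|) = 1.5/(1.5 + 3.9) = 5/18; seller share = |εd|/(εs + |εd|) = 13/18.
So producers capture 13/18 of the subsidy.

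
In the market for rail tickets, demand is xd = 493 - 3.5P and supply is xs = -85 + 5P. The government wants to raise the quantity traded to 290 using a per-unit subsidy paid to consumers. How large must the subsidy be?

Required subsidy s = 17 per unit

At x = 290, invert demand for the buyer price: Pb = (493 − 290)/3.5 = 58; invert supply for the seller price: Ps = (290 − (-85))/5 = 75.
The subsidy must fill the gap: s = Ps − Pb = 75 − 58 = 17.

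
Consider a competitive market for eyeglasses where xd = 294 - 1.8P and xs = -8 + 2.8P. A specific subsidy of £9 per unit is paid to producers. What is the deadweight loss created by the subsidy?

Deadweight loss = 5103/115

Pre-subsidy: 294 - 1.8P = -8 + 2.8P gives P* = 1510/23, x* = 4044/23.
With the subsidy, sellers receive Ps = Pb + 9 for each unit, where Pb is the price buyers pay.
Supply in terms of Pb becomes xs = -8 + 2.8(Pb + 9) = 17.2 + 2.8Pb. Setting this equal to demand: 294 - 1.8Pb = 17.2 + 2.8Pb, so Pb = 1384/23.
Sellers receive Ps = 1384/23 + 9 = 1591/23; x' = 294 − 1.8·(1384/23) = 21354/115.
The subsidy expands output by 21354/115 − 4044/23 = 1134/115 past the efficient level; on those units the gap between marginal cost and willingness to pay runs from 0 up to 9.
DWL = ½ × 9 × 1134/115 = 5103/115.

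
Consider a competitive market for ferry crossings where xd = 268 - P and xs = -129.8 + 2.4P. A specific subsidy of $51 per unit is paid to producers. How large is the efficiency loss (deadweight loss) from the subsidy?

Deadweight loss = $918

Pre-subsidy: 268 - P = -129.8 + 2.4P gives P* = 117, x* = 151.
With the subsidy, sellers receive Ps = Pb + 51 for each unit, where Pb is the price buyers pay.
Supply in terms of Pb becomes xs = -129.8 + 2.4(Pb + 51) = -7.4 + 2.4Pb. Setting this equal to demand: 268 - Pb = -7.4 + 2.4Pb, so Pb = 81.
Sellers receive Ps = 81 + 51 = 132; x' = 268 − 1·81 = 187.
The subsidy expands output by 187 − 151 = 36 past the efficient level; on those units the gap between marginal cost and willingness to pay runs from 0 up to 51.
DWL = ½ × 51 × 36 = 918.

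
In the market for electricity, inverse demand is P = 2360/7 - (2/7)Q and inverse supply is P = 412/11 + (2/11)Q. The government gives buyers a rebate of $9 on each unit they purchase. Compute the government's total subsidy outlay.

Government cost = $5942.25

Pre-subsidy: 2360/7 - (2/7)Q = 412/11 + (2/11)Q gives Q* = 641 and P* = 154.
With the rebate, buyers effectively pay Pb = Ps − 9, where Ps is the price sellers receive.
On the curves, Pb = 2360/7 - (2/7)Q and Ps = 412/11 + (2/11)Q; the wedge Ps − Pb = 9 gives 412/11 + (2/11)Q − (2360/7 - (2/7)Q) = 9, so Q' = 660.25.
Then Pb = 2360/7 − (2/7)·660.25 = 148.5 and Ps = 412/11 + (2/11)·660.25 = 157.5.
Government outlay = subsidy × quantity = 9 × 660.25 = 5942.25.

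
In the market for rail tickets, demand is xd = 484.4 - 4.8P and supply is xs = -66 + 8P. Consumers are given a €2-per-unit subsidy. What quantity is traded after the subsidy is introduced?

Pre-subsidy: 484.4 - 4.8P = -66 + 8P gives P* = 43, x* = 278.
With the rebate, buyers effectively pay Pb = Ps − 2, where Ps is the price sellers receive.
Demand in terms of Ps becomes xd = 484.4 − 4.8(Ps − 2) = 494 - 4.8Ps. Setting this equal to supply: 494 - 4.8Ps = -66 + 8Ps, so Ps = 43.75.
Buyers pay Pb = 43.75 − 2 = 41.75; x' = -66 + 8·43.75 = 284.

x' = 284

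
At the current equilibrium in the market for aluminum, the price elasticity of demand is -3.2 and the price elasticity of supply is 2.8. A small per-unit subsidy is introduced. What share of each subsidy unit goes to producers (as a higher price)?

For a small subsidy around the equilibrium, the benefit split depends on the relative slopes, which at a point are proportional to the elasticities.
Buyer share = εs/(εs + |εd|) = 2.8/(2.8 + 3.2) = 7/15; seller share = |εd|/(εs + |εd|) = 8/15.
So producers capture 8/15 of the subsidy.

Producer share = 8/15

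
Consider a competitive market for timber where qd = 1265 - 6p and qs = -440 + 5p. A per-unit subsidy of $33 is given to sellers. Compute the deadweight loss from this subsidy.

Pre-subsidy: 1265 - 6p = -440 + 5p gives p* = 155, q* = 335.
With the subsidy, sellers receive ps = pb + 33 for each unit, where pb is the price buyers pay.
Supply in terms of pb becomes qs = -440 + 5(pb + 33) = -275 + 5pb. Setting this equal to demand: 1265 - 6pb = -275 + 5pb, so pb = 140.
Sellers receive ps = 140 + 33 = 173; q' = 1265 − 6·140 = 425.
The subsidy expands output by 425 − 335 = 90 past the efficient level; on those units the gap between marginal cost and willingness to pay runs from 0 up to 33.
DWL = ½ × 33 × 90 = 1485.

Deadweight loss = $1485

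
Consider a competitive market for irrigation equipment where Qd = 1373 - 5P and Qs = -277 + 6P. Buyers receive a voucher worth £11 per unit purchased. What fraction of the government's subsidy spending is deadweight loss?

DWL / government spending = 15/653

Pre-subsidy: 1373 - 5P = -277 + 6P gives P* = 150, Q* = 623.
With the rebate, buyers effectively pay Pb = Ps − 11, where Ps is the price sellers receive.
Demand in terms of Ps becomes Qd = 1373 − 5(Ps − 11) = 1428 - 5Ps. Setting this equal to supply: 1428 - 5Ps = -277 + 6Ps, so Ps = 155.
Buyers pay Pb = 155 − 11 = 144; Q' = -277 + 6·155 = 653.
ΔCS = ½(623 + 653)(150 − 144) = 3828; ΔPS = ½(623 + 653)(155 − 150) = 3190.
Government spending = 11 × 653 = 7183.
DWL = ½ × 11 × (653 − 623) = 165; fraction = 165 / 7183 = 15/653.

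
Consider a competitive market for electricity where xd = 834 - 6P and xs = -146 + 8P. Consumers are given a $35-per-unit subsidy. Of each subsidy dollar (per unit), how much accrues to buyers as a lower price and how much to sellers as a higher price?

Buyers gain $20 per unit; sellers gain $15 per unit

Pre-subsidy: 834 - 6P = -146 + 8P gives P* = 70, x* = 414.
With the rebate, buyers effectively pay Pb = Ps − 35, where Ps is the price sellers receive.
Demand in terms of Ps becomes xd = 834 − 6(Ps − 35) = 1044 - 6Ps. Setting this equal to supply: 1044 - 6Ps = -146 + 8Ps, so Ps = 85.
Buyers pay Pb = 85 − 35 = 50; x' = -146 + 8·85 = 534.
Buyers' price falls by P* − Pb = 70 − 50 = 20; sellers' price rises by Ps − P* = 85 − 70 = 15.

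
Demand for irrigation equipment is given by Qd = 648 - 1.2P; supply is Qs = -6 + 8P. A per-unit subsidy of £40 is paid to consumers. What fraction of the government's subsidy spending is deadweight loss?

DWL / government spending = 80/2317

Pre-subsidy: 648 - 1.2P = -6 + 8P gives P* = 1635/23, Q* = 12942/23.
With the rebate, buyers effectively pay Pb = Ps − 40, where Ps is the price sellers receive.
Demand in terms of Ps becomes Qd = 648 − 1.2(Ps − 40) = 696 - 1.2Ps. Setting this equal to supply: 696 - 1.2Ps = -6 + 8Ps, so Ps = 1755/23.
Buyers pay Pb = 1755/23 − 40 = 835/23; Q' = -6 + 8·(1755/23) = 13902/23.
ΔCS = ½(12942/23 + 13902/23)(1635/23 − 835/23) = 10737600/529; ΔPS = ½(12942/23 + 13902/23)(1755/23 − 1635/23) = 1610640/529.
Government spending = 40 × 13902/23 = 556080/23.
DWL = ½ × 40 × (13902/23 − 12942/23) = 19200/23; fraction = (19200/23) / (556080/23) = 80/2317.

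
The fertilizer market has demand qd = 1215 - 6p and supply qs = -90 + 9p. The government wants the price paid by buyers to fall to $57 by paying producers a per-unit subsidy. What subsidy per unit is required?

At a buyer price of 57, quantity demanded is 1215 − 6·57 = 873.
Sellers supply 873 only when they receive ps with -90 + 9·ps = 873, i.e. ps = 107.
s = ps − pb = 107 − 57 = 50.

Required subsidy s = $50 per unit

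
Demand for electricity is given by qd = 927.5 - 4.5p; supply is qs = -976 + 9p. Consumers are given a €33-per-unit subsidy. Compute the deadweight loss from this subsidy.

Pre-subsidy: 927.5 - 4.5p = -976 + 9p gives p* = 141, q* = 293.
With the rebate, buyers effectively pay pb = ps − 33, where ps is the price sellers receive.
Demand in terms of ps becomes qd = 927.5 − 4.5(ps − 33) = 1076 - 4.5ps. Setting this equal to supply: 1076 - 4.5ps = -976 + 9ps, so ps = 152.
Buyers pay pb = 152 − 33 = 119; q' = -976 + 9·152 = 392.
The subsidy expands output by 392 − 293 = 99 past the efficient level; on those units the gap between marginal cost and willingness to pay runs from 0 up to 33.
DWL = ½ × 33 × 99 = 1633.5.

Deadweight loss = €1633.5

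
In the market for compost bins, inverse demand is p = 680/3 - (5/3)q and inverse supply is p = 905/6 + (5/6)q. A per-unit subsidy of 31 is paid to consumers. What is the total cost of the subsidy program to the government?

Government cost = 19871/15

Pre-subsidy: 680/3 - (5/3)q = 905/6 + (5/6)q gives q* = 91/3 and p* = 1585/9.
With the rebate, buyers effectively pay pb = ps − 31, where ps is the price sellers receive.
On the curves, pb = 680/3 - (5/3)q and ps = 905/6 + (5/6)q; the wedge ps − pb = 31 gives 905/6 + (5/6)q − (680/3 - (5/3)q) = 31, so q' = 641/15.
Then pb = 680/3 − (5/3)·(641/15) = 1399/9 and ps = 905/6 + (5/6)·(641/15) = 1678/9.
Government outlay = subsidy × quantity = 31 × 641/15 = 19871/15.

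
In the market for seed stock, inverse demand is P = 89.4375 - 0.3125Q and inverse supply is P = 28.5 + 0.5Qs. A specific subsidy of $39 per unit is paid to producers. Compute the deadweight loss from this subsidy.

Deadweight loss = $936

Pre-subsidy: 89.4375 - 0.3125Q = 28.5 + 0.5Q gives Q* = 75 and P* = 66.
With the subsidy, sellers receive Ps = Pb + 39 for each unit, where Pb is the price buyers pay.
On the curves, Pb = 89.4375 - 0.3125Q and Ps = 28.5 + 0.5Q; the wedge Ps − Pb = 39 gives 28.5 + 0.5Q − (89.4375 - 0.3125Q) = 39, so Q' = 123.
Then Pb = 89.4375 − 0.3125·123 = 51 and Ps = 28.5 + 0.5·123 = 90.
The subsidy expands output by 123 − 75 = 48 past the efficient level; on those units the gap between marginal cost and willingness to pay runs from 0 up to 39.
DWL = ½ × 39 × 48 = 936.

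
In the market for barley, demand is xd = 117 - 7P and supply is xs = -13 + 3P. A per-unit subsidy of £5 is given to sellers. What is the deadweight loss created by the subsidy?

Deadweight loss = £26.25

Pre-subsidy: 117 - 7P = -13 + 3P gives P* = 13, x* = 26.
With the subsidy, sellers receive Ps = Pb + 5 for each unit, where Pb is the price buyers pay.
Supply in terms of Pb becomes xs = -13 + 3(Pb + 5) = 2 + 3Pb. Setting this equal to demand: 117 - 7Pb = 2 + 3Pb, so Pb = 11.5.
Sellers receive Ps = 11.5 + 5 = 16.5; x' = 117 − 7·11.5 = 36.5.
The subsidy expands output by 36.5 − 26 = 10.5 past the efficient level; on those units the gap between marginal cost and willingness to pay runs from 0 up to 5.
DWL = ½ × 5 × 10.5 = 26.25.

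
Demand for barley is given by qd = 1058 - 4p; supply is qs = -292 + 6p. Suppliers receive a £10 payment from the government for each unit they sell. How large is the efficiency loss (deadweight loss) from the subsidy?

Deadweight loss = £120

Pre-subsidy: 1058 - 4p = -292 + 6p gives p* = 135, q* = 518.
With the subsidy, sellers receive ps = pb + 10 for each unit, where pb is the price buyers pay.
Supply in terms of pb becomes qs = -292 + 6(pb + 10) = -232 + 6pb. Setting this equal to demand: 1058 - 4pb = -232 + 6pb, so pb = 129.
Sellers receive ps = 129 + 10 = 139; q' = 1058 − 4·129 = 542.
The subsidy expands output by 542 − 518 = 24 past the efficient level; on those units the gap between marginal cost and willingness to pay runs from 0 up to 10.
DWL = ½ × 10 × 24 = 120.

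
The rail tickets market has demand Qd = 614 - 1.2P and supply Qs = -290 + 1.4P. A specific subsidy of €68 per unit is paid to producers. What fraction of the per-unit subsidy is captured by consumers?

Consumer share = 7/13

Pre-subsidy: 614 - 1.2P = -290 + 1.4P gives P* = 4520/13, Q* = 2558/13.
With the subsidy, sellers receive Ps = Pb + 68 for each unit, where Pb is the price buyers pay.
Supply in terms of Pb becomes Qs = -290 + 1.4(Pb + 68) = -194.8 + 1.4Pb. Setting this equal to demand: 614 - 1.2Pb = -194.8 + 1.4Pb, so Pb = 4044/13.
Sellers receive Ps = 4044/13 + 68 = 4928/13; Q' = 614 − 1.2·(4044/13) = 15646/65.
Buyers' price falls by P* − Pb = 4520/13 − 4044/13 = 476/13; sellers' price rises by Ps − P* = 4928/13 − 4520/13 = 408/13.
So consumers capture (476/13)/68 = 7/13 of each unit of subsidy.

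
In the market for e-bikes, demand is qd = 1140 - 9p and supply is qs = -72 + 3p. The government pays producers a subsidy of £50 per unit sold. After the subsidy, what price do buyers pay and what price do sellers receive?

Buyers pay £88.5; sellers receive £138.5

Pre-subsidy: 1140 - 9p = -72 + 3p gives p* = 101, q* = 231.
With the subsidy, sellers receive ps = pb + 50 for each unit, where pb is the price buyers pay.
Supply in terms of pb becomes qs = -72 + 3(pb + 50) = 78 + 3pb. Setting this equal to demand: 1140 - 9pb = 78 + 3pb, so pb = 88.5.
Sellers receive ps = 88.5 + 50 = 138.5; q' = 1140 − 9·88.5 = 343.5.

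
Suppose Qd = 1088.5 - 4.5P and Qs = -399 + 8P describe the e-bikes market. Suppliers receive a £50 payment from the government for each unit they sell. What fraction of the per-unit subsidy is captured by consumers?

Consumer share = 0.64

Pre-subsidy: 1088.5 - 4.5P = -399 + 8P gives P* = 119, Q* = 553.
With the subsidy, sellers receive Ps = Pb + 50 for each unit, where Pb is the price buyers pay.
Supply in terms of Pb becomes Qs = -399 + 8(Pb + 50) = 1 + 8Pb. Setting this equal to demand: 1088.5 - 4.5Pb = 1 + 8Pb, so Pb = 87.
Sellers receive Ps = 87 + 50 = 137; Q' = 1088.5 − 4.5·87 = 697.
Buyers' price falls by P* − Pb = 119 − 87 = 32; sellers' price rises by Ps − P* = 137 − 119 = 18.
So consumers capture 32/50 = 0.64 of each unit of subsidy.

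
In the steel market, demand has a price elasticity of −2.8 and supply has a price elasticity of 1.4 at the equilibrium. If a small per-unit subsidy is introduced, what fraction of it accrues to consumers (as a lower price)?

For a small subsidy around the equilibrium, the benefit split depends on the relative slopes, which at a point are proportional to the elasticities.
Buyer share = εs/(εs + |εd|) = 1.4/(1.4 + 2.8) = 1/3; seller share = |εd|/(εs + |εd|) = 2/3.

Consumer share = 1/3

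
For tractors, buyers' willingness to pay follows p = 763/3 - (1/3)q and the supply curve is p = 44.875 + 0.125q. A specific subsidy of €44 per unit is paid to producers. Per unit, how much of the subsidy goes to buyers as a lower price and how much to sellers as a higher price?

Pre-subsidy: 763/3 - (1/3)q = 44.875 + 0.125q gives q* = 457 and p* = 102.
With the subsidy, sellers receive ps = pb + 44 for each unit, where pb is the price buyers pay.
On the curves, pb = 763/3 - (1/3)q and ps = 44.875 + 0.125q; the wedge ps − pb = 44 gives 44.875 + 0.125q − (763/3 - (1/3)q) = 44, so q' = 553.
Then pb = 763/3 − (1/3)·553 = 70 and ps = 44.875 + 0.125·553 = 114.
Buyers' price falls by p* − pb = 102 − 70 = 32; sellers' price rises by ps − p* = 114 − 102 = 12.

Buyers gain €32 per unit; sellers gain €12 per unit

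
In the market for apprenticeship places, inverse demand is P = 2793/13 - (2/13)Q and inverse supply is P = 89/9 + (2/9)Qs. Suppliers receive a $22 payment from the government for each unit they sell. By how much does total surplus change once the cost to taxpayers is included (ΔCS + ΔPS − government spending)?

Net change in total surplus = -$643.5

Pre-subsidy: 2793/13 - (2/13)Q = 89/9 + (2/9)Q gives Q* = 545 and P* = 131.
With the subsidy, sellers receive Ps = Pb + 22 for each unit, where Pb is the price buyers pay.
On the curves, Pb = 2793/13 - (2/13)Q and Ps = 89/9 + (2/9)Q; the wedge Ps − Pb = 22 gives 89/9 + (2/9)Q − (2793/13 - (2/13)Q) = 22, so Q' = 603.5.
Then Pb = 2793/13 − (2/13)·603.5 = 122 and Ps = 89/9 + (2/9)·603.5 = 144.
ΔCS = ½(545 + 603.5)(131 − 122) = 5168.25; ΔPS = ½(545 + 603.5)(144 − 131) = 7465.25.
Government spending = 22 × 603.5 = 13277.
Net change = 5168.25 + 7465.25 − 13277 = -643.5. The loss equals the DWL triangle ½·22·58.5.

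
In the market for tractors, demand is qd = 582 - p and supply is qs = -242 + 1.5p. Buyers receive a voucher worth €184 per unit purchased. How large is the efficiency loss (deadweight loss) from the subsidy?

Deadweight loss = €10156.8

Pre-subsidy: 582 - p = -242 + 1.5p gives p* = 329.6, q* = 252.4.
With the rebate, buyers effectively pay pb = ps − 184, where ps is the price sellers receive.
Demand in terms of ps becomes qd = 582 − 1(ps − 184) = 766 - ps. Setting this equal to supply: 766 - ps = -242 + 1.5ps, so ps = 403.2.
Buyers pay pb = 403.2 − 184 = 219.2; q' = -242 + 1.5·403.2 = 362.8.
The subsidy expands output by 362.8 − 252.4 = 110.4 past the efficient level; on those units the gap between marginal cost and willingness to pay runs from 0 up to 184.
DWL = ½ × 184 × 110.4 = 10156.8.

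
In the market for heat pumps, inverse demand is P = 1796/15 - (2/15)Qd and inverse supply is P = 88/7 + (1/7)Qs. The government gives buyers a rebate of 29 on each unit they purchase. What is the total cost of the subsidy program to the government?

Government cost = 14297

Pre-subsidy: 1796/15 - (2/15)Q = 88/7 + (1/7)Q gives Q* = 388 and P* = 68.
With the rebate, buyers effectively pay Pb = Ps − 29, where Ps is the price sellers receive.
On the curves, Pb = 1796/15 - (2/15)Q and Ps = 88/7 + (1/7)Q; the wedge Ps − Pb = 29 gives 88/7 + (1/7)Q − (1796/15 - (2/15)Q) = 29, so Q' = 493.
Then Pb = 1796/15 − (2/15)·493 = 54 and Ps = 88/7 + (1/7)·493 = 83.
Government outlay = subsidy × quantity = 29 × 493 = 14297.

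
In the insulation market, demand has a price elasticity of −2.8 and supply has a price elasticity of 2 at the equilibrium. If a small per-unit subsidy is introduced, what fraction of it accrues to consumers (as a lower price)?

For a small subsidy around the equilibrium, the benefit split depends on the relative slopes, which at a point are proportional to the elasticities.
Buyer share = εs/(εs + |εd|) = 2/(2 + 2.8) = 5/12; seller share = |εd|/(εs + |εd|) = 7/12.

Consumer share = 5/12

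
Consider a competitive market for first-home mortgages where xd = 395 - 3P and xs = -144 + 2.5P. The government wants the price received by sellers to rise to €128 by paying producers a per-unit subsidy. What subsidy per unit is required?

At a seller price of 128, quantity supplied is -144 + 2.5·128 = 176.
Buyers absorb 176 only when they pay Pb with 395 − 3·Pb = 176, i.e. Pb = 73.
s = Ps − Pb = 128 − 73 = 55.

Required subsidy s = €55 per unit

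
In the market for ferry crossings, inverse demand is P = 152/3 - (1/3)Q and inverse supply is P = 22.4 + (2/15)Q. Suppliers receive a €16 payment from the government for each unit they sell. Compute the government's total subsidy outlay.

Government cost = 10624/7

Pre-subsidy: 152/3 - (1/3)Q = 22.4 + (2/15)Q gives Q* = 424/7 and P* = 640/21.
With the subsidy, sellers receive Ps = Pb + 16 for each unit, where Pb is the price buyers pay.
On the curves, Pb = 152/3 - (1/3)Q and Ps = 22.4 + (2/15)Q; the wedge Ps − Pb = 16 gives 22.4 + (2/15)Q − (152/3 - (1/3)Q) = 16, so Q' = 664/7.
Then Pb = 152/3 − (1/3)·(664/7) = 400/21 and Ps = 22.4 + (2/15)·(664/7) = 736/21.
Government outlay = subsidy × quantity = 16 × 664/7 = 10624/7.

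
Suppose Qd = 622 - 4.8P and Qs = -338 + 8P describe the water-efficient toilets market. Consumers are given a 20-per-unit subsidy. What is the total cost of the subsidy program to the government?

Pre-subsidy: 622 - 4.8P = -338 + 8P gives P* = 75, Q* = 262.
With the rebate, buyers effectively pay Pb = Ps − 20, where Ps is the price sellers receive.
Demand in terms of Ps becomes Qd = 622 − 4.8(Ps − 20) = 718 - 4.8Ps. Setting this equal to supply: 718 - 4.8Ps = -338 + 8Ps, so Ps = 82.5.
Buyers pay Pb = 82.5 − 20 = 62.5; Q' = -338 + 8·82.5 = 322.
Government outlay = subsidy × quantity = 20 × 322 = 6440.

Government cost = 6440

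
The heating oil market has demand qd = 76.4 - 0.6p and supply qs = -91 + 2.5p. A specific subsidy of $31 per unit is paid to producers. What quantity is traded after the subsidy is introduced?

Pre-subsidy: 76.4 - 0.6p = -91 + 2.5p gives p* = 54, q* = 44.
With the subsidy, sellers receive ps = pb + 31 for each unit, where pb is the price buyers pay.
Supply in terms of pb becomes qs = -91 + 2.5(pb + 31) = -13.5 + 2.5pb. Setting this equal to demand: 76.4 - 0.6pb = -13.5 + 2.5pb, so pb = 29.
Sellers receive ps = 29 + 31 = 60; q' = 76.4 − 0.6·29 = 59.

q' = 59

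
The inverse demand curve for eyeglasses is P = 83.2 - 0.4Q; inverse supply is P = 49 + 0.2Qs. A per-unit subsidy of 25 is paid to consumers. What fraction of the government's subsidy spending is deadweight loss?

Pre-subsidy: 83.2 - 0.4Q = 49 + 0.2Q gives Q* = 57 and P* = 60.4.
With the rebate, buyers effectively pay Pb = Ps − 25, where Ps is the price sellers receive.
On the curves, Pb = 83.2 - 0.4Q and Ps = 49 + 0.2Q; the wedge Ps − Pb = 25 gives 49 + 0.2Q − (83.2 - 0.4Q) = 25, so Q' = 296/3.
Then Pb = 83.2 − 0.4·(296/3) = 656/15 and Ps = 49 + 0.2·(296/3) = 1031/15.
ΔCS = ½(57 + 296/3)(60.4 − 656/15) = 11675/9; ΔPS = ½(57 + 296/3)(1031/15 − 60.4) = 11675/18.
Government spending = 25 × 296/3 = 7400/3.
DWL = ½ × 25 × (296/3 − 57) = 3125/6; fraction = (3125/6) / (7400/3) = 125/592.

DWL / government spending = 125/592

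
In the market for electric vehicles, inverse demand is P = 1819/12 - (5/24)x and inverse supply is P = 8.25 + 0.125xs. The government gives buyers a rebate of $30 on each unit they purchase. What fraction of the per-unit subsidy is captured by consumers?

Pre-subsidy: 1819/12 - (5/24)x = 8.25 + 0.125x gives x* = 430 and P* = 62.
With the rebate, buyers effectively pay Pb = Ps − 30, where Ps is the price sellers receive.
On the curves, Pb = 1819/12 - (5/24)x and Ps = 8.25 + 0.125x; the wedge Ps − Pb = 30 gives 8.25 + 0.125x − (1819/12 - (5/24)x) = 30, so x' = 520.
Then Pb = 1819/12 − (5/24)·520 = 43.25 and Ps = 8.25 + 0.125·520 = 73.25.
Buyers' price falls by P* − Pb = 62 − 43.25 = 18.75; sellers' price rises by Ps − P* = 73.25 − 62 = 11.25.
So consumers capture 18.75/30 = 0.625 of each unit of subsidy.

Consumer share = 0.625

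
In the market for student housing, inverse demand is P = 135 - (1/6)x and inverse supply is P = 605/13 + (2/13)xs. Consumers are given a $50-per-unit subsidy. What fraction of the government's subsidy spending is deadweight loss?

Pre-subsidy: 135 - (1/6)x = 605/13 + (2/13)x gives x* = 276 and P* = 89.
With the rebate, buyers effectively pay Pb = Ps − 50, where Ps is the price sellers receive.
On the curves, Pb = 135 - (1/6)x and Ps = 605/13 + (2/13)x; the wedge Ps − Pb = 50 gives 605/13 + (2/13)x − (135 - (1/6)x) = 50, so x' = 432.
Then Pb = 135 − (1/6)·432 = 63 and Ps = 605/13 + (2/13)·432 = 113.
ΔCS = ½(276 + 432)(89 − 63) = 9204; ΔPS = ½(276 + 432)(113 − 89) = 8496.
Government spending = 50 × 432 = 21600.
DWL = ½ × 50 × (432 − 276) = 3900; fraction = 3900 / 21600 = 13/72.

DWL / government spending = 13/72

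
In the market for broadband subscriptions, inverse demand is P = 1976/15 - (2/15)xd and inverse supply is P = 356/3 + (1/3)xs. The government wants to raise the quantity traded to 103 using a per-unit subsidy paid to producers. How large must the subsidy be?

Required subsidy s = 35 per unit

At x = 103, from the demand curve buyers pay Pb = 1976/15 − (2/15)·103 = 118; from the supply curve sellers need Ps = 356/3 + (1/3)·103 = 153.
The subsidy must fill the gap: s = Ps − Pb = 153 − 118 = 35.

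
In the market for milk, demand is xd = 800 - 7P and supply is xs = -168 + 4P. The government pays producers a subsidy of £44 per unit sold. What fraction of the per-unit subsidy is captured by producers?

Pre-subsidy: 800 - 7P = -168 + 4P gives P* = 88, x* = 184.
With the subsidy, sellers receive Ps = Pb + 44 for each unit, where Pb is the price buyers pay.
Supply in terms of Pb becomes xs = -168 + 4(Pb + 44) = 8 + 4Pb. Setting this equal to demand: 800 - 7Pb = 8 + 4Pb, so Pb = 72.
Sellers receive Ps = 72 + 44 = 116; x' = 800 − 7·72 = 296.
Buyers' price falls by P* − Pb = 88 − 72 = 16; sellers' price rises by Ps − P* = 116 − 88 = 28.
So producers capture 28/44 = 7/11 of each unit of subsidy.

Producer share = 7/11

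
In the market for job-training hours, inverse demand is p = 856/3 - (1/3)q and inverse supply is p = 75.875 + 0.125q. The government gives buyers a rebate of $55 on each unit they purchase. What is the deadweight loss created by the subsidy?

Pre-subsidy: 856/3 - (1/3)q = 75.875 + 0.125q gives q* = 457 and p* = 133.
With the rebate, buyers effectively pay pb = ps − 55, where ps is the price sellers receive.
On the curves, pb = 856/3 - (1/3)q and ps = 75.875 + 0.125q; the wedge ps − pb = 55 gives 75.875 + 0.125q − (856/3 - (1/3)q) = 55, so q' = 577.
Then pb = 856/3 − (1/3)·577 = 93 and ps = 75.875 + 0.125·577 = 148.
The subsidy expands output by 577 − 457 = 120 past the efficient level; on those units the gap between marginal cost and willingness to pay runs from 0 up to 55.
DWL = ½ × 55 × 120 = 3300.

Deadweight loss = $3300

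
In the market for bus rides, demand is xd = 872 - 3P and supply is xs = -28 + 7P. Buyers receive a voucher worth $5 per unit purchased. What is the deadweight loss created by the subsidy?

Deadweight loss = $26.25

Pre-subsidy: 872 - 3P = -28 + 7P gives P* = 90, x* = 602.
With the rebate, buyers effectively pay Pb = Ps − 5, where Ps is the price sellers receive.
Demand in terms of Ps becomes xd = 872 − 3(Ps − 5) = 887 - 3Ps. Setting this equal to supply: 887 - 3Ps = -28 + 7Ps, so Ps = 91.5.
Buyers pay Pb = 91.5 − 5 = 86.5; x' = -28 + 7·91.5 = 612.5.
The subsidy expands output by 612.5 − 602 = 10.5 past the efficient level; on those units the gap between marginal cost and willingness to pay runs from 0 up to 5.
DWL = ½ × 5 × 10.5 = 26.25.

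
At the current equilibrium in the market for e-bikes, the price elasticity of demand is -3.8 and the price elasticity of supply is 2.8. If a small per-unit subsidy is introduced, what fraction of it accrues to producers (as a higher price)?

For a small subsidy around the equilibrium, the benefit split depends on the relative slopes, which at a point are proportional to the elasticities.
Buyer share = εs/(εs + |εd|) = 2.8/(2.8 + 3.8) = 14/33; seller share = |εd|/(εs + |εd|) = 19/33.
So producers capture 19/33 of the subsidy.

Producer share = 19/33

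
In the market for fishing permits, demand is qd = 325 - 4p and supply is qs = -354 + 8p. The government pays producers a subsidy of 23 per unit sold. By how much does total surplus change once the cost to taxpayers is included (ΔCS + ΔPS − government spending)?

Net change in total surplus = -2116/3

Pre-subsidy: 325 - 4p = -354 + 8p gives p* = 679/12, q* = 296/3.
With the subsidy, sellers receive ps = pb + 23 for each unit, where pb is the price buyers pay.
Supply in terms of pb becomes qs = -354 + 8(pb + 23) = -170 + 8pb. Setting this equal to demand: 325 - 4pb = -170 + 8pb, so pb = 41.25.
Sellers receive ps = 41.25 + 23 = 64.25; q' = 325 − 4·41.25 = 160.
ΔCS = ½(296/3 + 160)(679/12 − 41.25) = 17848/9; ΔPS = ½(296/3 + 160)(64.25 − 679/12) = 8924/9.
Government spending = 23 × 160 = 3680.
Net change = 17848/9 + 8924/9 − 3680 = -2116/3. The loss equals the DWL triangle ½·23·184/3.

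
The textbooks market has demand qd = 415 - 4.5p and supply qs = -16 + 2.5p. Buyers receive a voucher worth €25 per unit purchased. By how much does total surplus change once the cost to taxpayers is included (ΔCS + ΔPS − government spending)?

Pre-subsidy: 415 - 4.5p = -16 + 2.5p gives p* = 431/7, q* = 1931/14.
With the rebate, buyers effectively pay pb = ps − 25, where ps is the price sellers receive.
Demand in terms of ps becomes qd = 415 − 4.5(ps − 25) = 527.5 - 4.5ps. Setting this equal to supply: 527.5 - 4.5ps = -16 + 2.5ps, so ps = 1087/14.
Buyers pay pb = 1087/14 − 25 = 737/14; q' = -16 + 2.5·(1087/14) = 4987/28.
ΔCS = ½(1931/14 + 4987/28)(431/7 − 737/14) = 1106125/784; ΔPS = ½(1931/14 + 4987/28)(1087/14 − 431/7) = 1991025/784.
Government spending = 25 × 4987/28 = 124675/28.
Net change = 1106125/784 + 1991025/784 − 124675/28 = -28125/56. The loss equals the DWL triangle ½·25·1125/28.

Net change in total surplus = -28125/56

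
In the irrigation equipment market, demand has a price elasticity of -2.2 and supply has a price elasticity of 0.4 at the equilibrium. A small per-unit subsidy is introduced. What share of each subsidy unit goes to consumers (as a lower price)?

Consumer share = 2/13

For a small subsidy around the equilibrium, the benefit split depends on the relative slopes, which at a point are proportional to the elasticities.
Buyer share = εs/(εs + |εd|) = 0.4/(0.4 + 2.2) = 2/13; seller share = |εd|/(εs + |εd|) = 11/13.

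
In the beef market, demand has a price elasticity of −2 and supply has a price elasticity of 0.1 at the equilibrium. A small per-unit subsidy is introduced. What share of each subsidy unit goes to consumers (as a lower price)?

Consumer share = 1/21

For a small subsidy around the equilibrium, the benefit split depends on the relative slopes, which at a point are proportional to the elasticities.
Buyer share = εs/(εs + |εd|) = 0.1/(0.1 + 2) = 1/21; seller share = |εd|/(εs + |εd|) = 20/21.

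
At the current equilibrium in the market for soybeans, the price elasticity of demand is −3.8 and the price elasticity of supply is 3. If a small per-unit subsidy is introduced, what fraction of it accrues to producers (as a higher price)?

Producer share = 19/34

For a small subsidy around the equilibrium, the benefit split depends on the relative slopes, which at a point are proportional to the elasticities.
Buyer share = εs/(εs + |εd|) = 3/(3 + 3.8) = 15/34; seller share = |εd|/(εs + |εd|) = 19/34.
So producers capture 19/34 of the subsidy.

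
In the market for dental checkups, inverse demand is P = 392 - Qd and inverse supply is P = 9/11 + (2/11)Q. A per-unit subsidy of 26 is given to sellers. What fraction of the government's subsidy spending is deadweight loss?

DWL / government spending = 11/353

Pre-subsidy: 392 - Q = 9/11 + (2/11)Q gives Q* = 331 and P* = 61.
With the subsidy, sellers receive Ps = Pb + 26 for each unit, where Pb is the price buyers pay.
On the curves, Pb = 392 - Q and Ps = 9/11 + (2/11)Q; the wedge Ps − Pb = 26 gives 9/11 + (2/11)Q − (392 - Q) = 26, so Q' = 353.
Then Pb = 392 − 1·353 = 39 and Ps = 9/11 + (2/11)·353 = 65.
ΔCS = ½(331 + 353)(61 − 39) = 7524; ΔPS = ½(331 + 353)(65 − 61) = 1368.
Government spending = 26 × 353 = 9178.
DWL = ½ × 26 × (353 − 331) = 286; fraction = 286 / 9178 = 11/353.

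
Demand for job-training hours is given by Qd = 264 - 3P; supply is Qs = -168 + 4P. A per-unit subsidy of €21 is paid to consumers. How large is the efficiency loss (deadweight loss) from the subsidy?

Pre-subsidy: 264 - 3P = -168 + 4P gives P* = 432/7, Q* = 552/7.
With the rebate, buyers effectively pay Pb = Ps − 21, where Ps is the price sellers receive.
Demand in terms of Ps becomes Qd = 264 − 3(Ps − 21) = 327 - 3Ps. Setting this equal to supply: 327 - 3Ps = -168 + 4Ps, so Ps = 495/7.
Buyers pay Pb = 495/7 − 21 = 348/7; Q' = -168 + 4·(495/7) = 804/7.
The subsidy expands output by 804/7 − 552/7 = 36 past the efficient level; on those units the gap between marginal cost and willingness to pay runs from 0 up to 21.
DWL = ½ × 21 × 36 = 378.

Deadweight loss = €378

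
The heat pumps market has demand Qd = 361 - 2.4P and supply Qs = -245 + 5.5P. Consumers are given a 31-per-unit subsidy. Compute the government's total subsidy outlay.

Pre-subsidy: 361 - 2.4P = -245 + 5.5P gives P* = 6060/79, Q* = 13975/79.
With the rebate, buyers effectively pay Pb = Ps − 31, where Ps is the price sellers receive.
Demand in terms of Ps becomes Qd = 361 − 2.4(Ps − 31) = 435.4 - 2.4Ps. Setting this equal to supply: 435.4 - 2.4Ps = -245 + 5.5Ps, so Ps = 6804/79.
Buyers pay Pb = 6804/79 − 31 = 4355/79; Q' = -245 + 5.5·(6804/79) = 18067/79.
Government outlay = subsidy × quantity = 31 × 18067/79 = 560077/79.

Government cost = 560077/79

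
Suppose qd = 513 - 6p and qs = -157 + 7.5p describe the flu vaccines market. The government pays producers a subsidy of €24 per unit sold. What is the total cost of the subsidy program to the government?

Pre-subsidy: 513 - 6p = -157 + 7.5p gives p* = 1340/27, q* = 1937/9.
With the subsidy, sellers receive ps = pb + 24 for each unit, where pb is the price buyers pay.
Supply in terms of pb becomes qs = -157 + 7.5(pb + 24) = 23 + 7.5pb. Setting this equal to demand: 513 - 6pb = 23 + 7.5pb, so pb = 980/27.
Sellers receive ps = 980/27 + 24 = 1628/27; q' = 513 − 6·(980/27) = 2657/9.
Government outlay = subsidy × quantity = 24 × 2657/9 = 21256/3.

Government cost = 21256/3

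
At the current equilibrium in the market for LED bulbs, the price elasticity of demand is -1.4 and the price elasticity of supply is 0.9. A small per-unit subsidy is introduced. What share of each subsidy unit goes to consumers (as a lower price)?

For a small subsidy around the equilibrium, the benefit split depends on the relative slopes, which at a point are proportional to the elasticities.
Buyer share = εs/(εs + |εd|) = 0.9/(0.9 + 1.4) = 9/23; seller share = |εd|/(εs + |εd|) = 14/23.

Consumer share = 9/23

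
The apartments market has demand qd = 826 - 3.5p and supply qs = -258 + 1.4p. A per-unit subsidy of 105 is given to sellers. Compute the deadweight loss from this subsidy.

Pre-subsidy: 826 - 3.5p = -258 + 1.4p gives p* = 10840/49, q* = 362/7.
With the subsidy, sellers receive ps = pb + 105 for each unit, where pb is the price buyers pay.
Supply in terms of pb becomes qs = -258 + 1.4(pb + 105) = -111 + 1.4pb. Setting this equal to demand: 826 - 3.5pb = -111 + 1.4pb, so pb = 9370/49.
Sellers receive ps = 9370/49 + 105 = 14515/49; q' = 826 − 3.5·(9370/49) = 1097/7.
The subsidy expands output by 1097/7 − 362/7 = 105 past the efficient level; on those units the gap between marginal cost and willingness to pay runs from 0 up to 105.
DWL = ½ × 105 × 105 = 5512.5.

Deadweight loss = 5512.5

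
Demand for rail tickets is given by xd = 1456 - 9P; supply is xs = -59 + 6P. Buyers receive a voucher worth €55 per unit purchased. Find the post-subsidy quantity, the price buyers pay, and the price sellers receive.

x' = 745; buyers pay €79; sellers receive €134

Pre-subsidy: 1456 - 9P = -59 + 6P gives P* = 101, x* = 547.
With the rebate, buyers effectively pay Pb = Ps − 55, where Ps is the price sellers receive.
Demand in terms of Ps becomes xd = 1456 − 9(Ps − 55) = 1951 - 9Ps. Setting this equal to supply: 1951 - 9Ps = -59 + 6Ps, so Ps = 134.
Buyers pay Pb = 134 − 55 = 79; x' = -59 + 6·134 = 745.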